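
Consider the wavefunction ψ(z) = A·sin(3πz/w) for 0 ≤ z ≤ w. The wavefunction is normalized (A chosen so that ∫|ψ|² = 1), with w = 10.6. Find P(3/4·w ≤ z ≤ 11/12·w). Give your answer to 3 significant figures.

P = ∫_{3/4·w}^{11/12·w} |ψ(z)|² dz.
The normalization integral ∫|ψ|²dz over the whole domain equals w/2·A², and A² cancels in the ratio.
Substituting u = z/w, A² and the length scale cancel in the ratio: P = ∫_{3/4}^{11/12} sin(3·π·u)^2 du / ∫_{0}^{1} sin(3·π·u)^2 du.
An antiderivative of sin(3·π·u)^2 is u/2 - sin(6·π·u)/(12·π); evaluating from 3/4 to 11/12 gives 1/(6·π) + 1/12, while the full integral is 1/2.
Taking the ratio, P = (2 + π)/(6·π).

P ≈ 0.273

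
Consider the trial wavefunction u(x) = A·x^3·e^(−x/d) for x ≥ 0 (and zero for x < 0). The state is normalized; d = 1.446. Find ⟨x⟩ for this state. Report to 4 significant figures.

The expectation value is the |u|²-weighted average of x: ∫ x|u|² dx.
Using ∫₀^∞ xⁿ e^(−αx) dx = n!/αⁿ⁺¹, evaluating both integrals, ⟨x⟩ = 7·d/2.
With d = 1.446, ⟨x⟩ = 5.0610.

⟨x⟩ ≈ 5.061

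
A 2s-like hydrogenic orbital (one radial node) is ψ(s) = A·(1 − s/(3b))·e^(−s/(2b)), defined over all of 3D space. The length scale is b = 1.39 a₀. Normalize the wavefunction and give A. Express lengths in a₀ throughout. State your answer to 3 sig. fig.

A ≈ 0.211 a₀^(-3/2)

Require ∫ |ψ|² 4πs² ds = 1 over the whole domain.
In 3D with spherical symmetry the volume element is 4πs² ds.
∫|ψ|² 4πs² ds = A²·(8·π·b^3/3).
So A² = (8·π·b^3/3)^(−1).
Substituting b = 1.39 gives A² = 0.04445, so A = 0.2108.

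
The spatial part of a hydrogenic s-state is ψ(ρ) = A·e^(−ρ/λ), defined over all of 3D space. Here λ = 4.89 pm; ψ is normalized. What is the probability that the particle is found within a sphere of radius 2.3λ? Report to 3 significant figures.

P ≈ 0.837

Integrate the radial probability density 4πρ²|ψ|² over ρ ≤ 2.3λ.
Normalization gives A² = 1/(π·λ^3).
Substituting u = ρ/λ, A², 4π and the length scale all cancel in the ratio: P = ∫_{0}^{2.3} u^2·e^(-2·u) du / ∫_{0}^{∞} u^2·e^(-2·u) du.
An antiderivative of u^2·e^(-2·u) is -(2·u^2 + 2·u + 1)·e^(-2·u)/4; evaluating from 0 to 2.3 gives 1/4 - 809·e^(-23/5)/200, while the full integral is 1/4.
Taking the ratio yields P = 0.8374.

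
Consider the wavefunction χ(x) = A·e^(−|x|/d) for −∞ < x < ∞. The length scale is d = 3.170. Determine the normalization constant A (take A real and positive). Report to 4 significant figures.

Require ∫ |χ|² dx = 1 over the whole domain.
With χ = A·e^(−|x|/d), the integral evaluates to A²·[d].
Hence A² = 1/[d].
With d = 3.170: A² = 0.31546 and A = 0.56166.

A ≈ 0.5617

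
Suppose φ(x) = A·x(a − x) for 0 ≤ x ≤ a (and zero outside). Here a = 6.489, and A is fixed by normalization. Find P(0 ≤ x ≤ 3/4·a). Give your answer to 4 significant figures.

The probability is P = ∫ |φ|² dx over [0, 3/4·a].
The normalization integral ∫|φ|²dx over the whole domain equals a^5/30·A², and A² cancels in the ratio.
Substituting u = x/a, A² and the length scale cancel in the ratio: P = ∫_{0}^{3/4} u^2·(1 - u)^2 du / ∫_{0}^{1} u^2·(1 - u)^2 du.
With ∫ u^2·(1 - u)^2 du = u^3·(6·u^2 - 15·u + 10)/30 + C, the region integral is 153/5120 and the full one is 1/30.
Taking the ratio, P = 459/512.

P ≈ 0.8965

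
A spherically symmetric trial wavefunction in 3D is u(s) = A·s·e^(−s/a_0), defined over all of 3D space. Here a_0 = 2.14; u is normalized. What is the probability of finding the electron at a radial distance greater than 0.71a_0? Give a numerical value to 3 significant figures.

With dV = 4πs²ds, the probability is ∫|u|² dV over s > 0.71a_0.
Normalization gives A² = 1/(3·π·a_0^5).
In terms of t = s/a_0 (A², 4π and the length scale all cancel between numerator and denominator), P = [∫_{0.71}^{∞} t^4·e^(-2·t) dt] / [∫_{0}^{∞} t^4·e^(-2·t) dt].
With ∫ t^4·e^(-2·t) dt = -(t^4/2 + t^3 + 3·t^2/2 + 3·t/2 + 3/4)·e^(-2·t) + C, the region integral is ≈ 0.73871 and the full one is 3/4.
Taking the ratio yields P = 0.9849.

P ≈ 0.985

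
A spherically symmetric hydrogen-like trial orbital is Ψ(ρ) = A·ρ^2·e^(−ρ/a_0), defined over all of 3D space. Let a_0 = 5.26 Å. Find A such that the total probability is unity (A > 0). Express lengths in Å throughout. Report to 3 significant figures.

Normalization requires ∫|Ψ|² 4πρ² dρ = 1, integrated from 0 to ∞.
Carrying out the integral gives A² · 45·π·a_0^7/2.
Plugging in a_0 = 5.26 yields A = 0.0003564.

A ≈ 0.000356 Å^(-7/2)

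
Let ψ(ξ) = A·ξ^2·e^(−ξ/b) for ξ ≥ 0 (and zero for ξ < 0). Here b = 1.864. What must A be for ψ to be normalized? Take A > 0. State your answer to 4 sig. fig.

A ≈ 0.2434

Require ∫ |ψ|² dξ = 1 over the whole domain.
With ∫₀^∞ ξ^4 e^(−αξ) dξ = 4!/α^5, carrying out the integral gives A² · 3·b^5/4.
So A² = (3·b^5/4)^(−1).
With b = 1.864: A² = 0.059253 and A = 0.24342.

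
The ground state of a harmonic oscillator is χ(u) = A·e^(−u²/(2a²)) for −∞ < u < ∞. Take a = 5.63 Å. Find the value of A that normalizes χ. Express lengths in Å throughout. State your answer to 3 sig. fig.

A ≈ 0.317 Å^(-1/2)

Normalization requires ∫|χ|² du = 1, integrated from −∞ to ∞.
With ∫_{−∞}^{∞} u^(2m) e^(−αu²) du = (2m−1)!!·√π / (2^m α^(m+1/2)), ∫|χ|² du = A²·(√(π)·a).
Plugging in a = 5.63 yields A = 0.3166.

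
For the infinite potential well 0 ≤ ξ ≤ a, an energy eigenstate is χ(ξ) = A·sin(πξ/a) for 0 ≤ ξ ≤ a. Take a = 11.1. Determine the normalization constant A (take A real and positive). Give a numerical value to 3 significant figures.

The normalization condition is ∫|χ|² dξ = 1 from 0 to a.
With χ = A·sin(πξ/a), the integral evaluates to A²·[a/2].
So A² = (a/2)^(−1).
With a = 11.1: A² = 0.1802 and A = 0.4245.

A ≈ 0.424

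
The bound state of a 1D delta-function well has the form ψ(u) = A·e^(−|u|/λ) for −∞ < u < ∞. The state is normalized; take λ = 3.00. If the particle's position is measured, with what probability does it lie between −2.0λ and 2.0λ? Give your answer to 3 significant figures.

P = ∫_{−2.0λ}^{2.0λ} |ψ(u)|² du.
The normalization integral ∫|ψ|²du over the whole domain equals λ·A², and A² cancels in the ratio.
Both integrals are even about u = 0, so only the u ≥ 0 halves are needed (the factors of 2 cancel). In terms of t = u/λ (A² and the length scale cancel between numerator and denominator), P = [∫_{0}^{2.0} e^(-2·t) dt] / [∫_{0}^{∞} e^(-2·t) dt].
An antiderivative of e^(-2·t) is -e^(-2·t)/2; evaluating from 0 to 2.0 gives 1/2 - e^(-4)/2, while the full integral is 1/2.
The result is P = 0.9817.

P ≈ 0.982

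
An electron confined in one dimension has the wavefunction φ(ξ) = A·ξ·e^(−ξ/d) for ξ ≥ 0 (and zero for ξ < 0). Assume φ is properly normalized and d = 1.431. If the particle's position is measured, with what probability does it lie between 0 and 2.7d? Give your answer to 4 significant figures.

P ≈ 0.9052

P = ∫_{0}^{2.7d} |φ(ξ)|² dξ.
Since A² = 1/(d^3/4), this is the region integral divided by the full normalization integral.
Let u = ξ/d; then A² and the length scale cancel, so P = ∫_{0}^{2.7} u^2·e^(-2·u) du ÷ ∫_{0}^{∞} u^2·e^(-2·u) du.
With ∫ u^2·e^(-2·u) du = -(2·u^2 + 2·u + 1)·e^(-2·u)/4 + C, the region integral is 1/4 - 1049·e^(-27/5)/200 and the full one is 1/4.
This works out to P = 0.90524.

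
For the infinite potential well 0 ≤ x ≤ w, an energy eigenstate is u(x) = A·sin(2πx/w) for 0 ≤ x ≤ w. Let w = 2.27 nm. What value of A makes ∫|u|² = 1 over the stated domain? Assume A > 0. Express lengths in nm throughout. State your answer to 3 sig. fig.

We need A² ∫|f|² dx = 1, taking the integral from 0 to w.
With ∫₀^w sin²(nπx/w) dx = w/2, with u = A·sin(2πx/w), the integral evaluates to A²·[w/2].
So A² = (w/2)^(−1).
Plugging in w = 2.27 yields A = 0.9386.

A ≈ 0.939 nm^(-1/2)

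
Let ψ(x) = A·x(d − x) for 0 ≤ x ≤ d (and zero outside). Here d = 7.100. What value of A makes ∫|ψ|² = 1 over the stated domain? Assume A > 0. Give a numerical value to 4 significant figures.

A ≈ 0.04078

Require ∫ |ψ|² dx = 1 over the whole domain.
With ψ = A·x(d − x), the integral evaluates to A²·[d^5/30].
Hence A² = 1/[d^5/30].
Plugging in d = 7.100 yields A = 0.040777.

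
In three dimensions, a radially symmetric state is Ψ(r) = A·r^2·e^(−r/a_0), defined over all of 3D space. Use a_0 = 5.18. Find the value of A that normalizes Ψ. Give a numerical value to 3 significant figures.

A ≈ 0.000376

The normalization condition is ∫|Ψ|² 4πr² dr = 1 from 0 to ∞.
(Spherical symmetry: dV = 4πr² dr.)
The integral (without the A² prefactor) comes out to 45·π·a_0^7/2.
Setting this equal to 1 gives A² = 1/(45·π·a_0^7/2).
Plugging in a_0 = 5.18 yields A = 0.0003760.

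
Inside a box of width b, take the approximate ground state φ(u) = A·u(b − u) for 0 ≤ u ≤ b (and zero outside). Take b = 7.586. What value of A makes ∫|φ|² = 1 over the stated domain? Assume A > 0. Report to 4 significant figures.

A ≈ 0.03456

The normalization condition is ∫|φ|² du = 1 from 0 to b.
Expanding the polynomial and integrating term by term, carrying out the integral gives A² · b^5/30.
With b = 7.586: A² = 0.0011941 and A = 0.034556.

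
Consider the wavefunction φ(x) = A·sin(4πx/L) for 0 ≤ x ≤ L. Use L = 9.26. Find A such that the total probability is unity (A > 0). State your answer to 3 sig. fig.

Require ∫ |φ|² dx = 1 over the whole domain.
Carrying out the integral gives A² · L/2.
Plugging in L = 9.26 yields A = 0.4647.

A ≈ 0.465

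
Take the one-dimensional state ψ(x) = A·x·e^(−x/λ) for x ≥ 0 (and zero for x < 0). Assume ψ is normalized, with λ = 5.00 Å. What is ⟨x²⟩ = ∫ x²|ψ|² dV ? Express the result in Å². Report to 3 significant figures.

⟨x^2⟩ ≈ 75.0 Å^2

By definition ⟨x²⟩ = ∫ x^2 |ψ(x)|² dx.
With ∫₀^∞ x^4 e^(−αx) dx = 4!/α^5, the ratio of the moment integral to the normalization integral gives ⟨x²⟩ = 3·λ^2.
Putting λ = 5.00 gives 75.00.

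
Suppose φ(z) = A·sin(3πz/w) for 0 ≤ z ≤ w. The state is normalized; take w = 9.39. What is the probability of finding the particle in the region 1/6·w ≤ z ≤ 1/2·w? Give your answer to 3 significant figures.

P ≈ 0.333

The probability is P = ∫ |φ|² dz over [1/6·w, 1/2·w].
With A² fixed by ∫|φ|² = 1, i.e. A² = (w/2)^(−1), substitute and integrate.
Let u = z/w; then A² and the length scale cancel, so P = ∫_{1/6}^{1/2} sin(3·π·u)^2 du ÷ ∫_{0}^{1} sin(3·π·u)^2 du.
With ∫ sin(3·π·u)^2 du = u/2 - sin(6·π·u)/(12·π) + C, the region integral is 1/6 and the full one is 1/2.
Evaluating gives P = 1/3.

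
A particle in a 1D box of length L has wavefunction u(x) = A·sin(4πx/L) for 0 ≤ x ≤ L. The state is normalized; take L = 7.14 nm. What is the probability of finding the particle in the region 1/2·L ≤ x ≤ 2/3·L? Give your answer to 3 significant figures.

P ≈ 0.201

P = ∫_{1/2·L}^{2/3·L} |u(x)|² dx.
The normalization integral ∫|u|²dx over the whole domain equals L/2·A², and A² cancels in the ratio.
In terms of t = x/L (A² and the length scale cancel between numerator and denominator), P = [∫_{1/2}^{2/3} sin(4·π·t)^2 dt] / [∫_{0}^{1} sin(4·π·t)^2 dt].
Using ∫ sin(4·π·t)^2 dt = t/2 - sin(4·π·t)·cos(4·π·t)/(8·π), the numerator is √(3)/(32·π) + 1/12 and the denominator is 1/2.
Evaluating gives P = (√(3)/16 + π/6)/π.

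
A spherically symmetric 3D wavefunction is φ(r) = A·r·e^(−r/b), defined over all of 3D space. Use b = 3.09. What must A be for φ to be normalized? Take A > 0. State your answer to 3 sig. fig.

A ≈ 0.0194

The normalization condition is ∫|φ|² 4πr² dr = 1 from 0 to ∞.
Using ∫₀^∞ rⁿ e^(−αr) dr = n!/αⁿ⁺¹, the integral (without the A² prefactor) comes out to 3·π·b^5.
With b = 3.09: A² = 0.0003766 and A = 0.01941.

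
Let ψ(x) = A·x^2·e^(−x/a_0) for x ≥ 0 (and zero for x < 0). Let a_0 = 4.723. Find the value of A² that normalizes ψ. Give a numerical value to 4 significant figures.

A^2 ≈ 0.0005673

The normalization condition is ∫|ψ|² dx = 1 from 0 to ∞.
With ∫₀^∞ x^4 e^(−αx) dx = 4!/α^5, ∫|ψ|² dx = A²·(3·a_0^5/4).
Substituting a_0 = 4.723 gives A² = 0.00056735, so A = 0.023819.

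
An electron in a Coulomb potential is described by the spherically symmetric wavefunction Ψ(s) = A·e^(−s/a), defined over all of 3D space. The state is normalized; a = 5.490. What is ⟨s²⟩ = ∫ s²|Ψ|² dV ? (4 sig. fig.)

⟨s²⟩ = ∫ s^2 |Ψ|² 4πs² ds over the full domain.
Evaluating both integrals, ⟨s²⟩ = 3·a^2.
With a = 5.490, ⟨s^2⟩ = 90.420.

⟨s^2⟩ ≈ 90.42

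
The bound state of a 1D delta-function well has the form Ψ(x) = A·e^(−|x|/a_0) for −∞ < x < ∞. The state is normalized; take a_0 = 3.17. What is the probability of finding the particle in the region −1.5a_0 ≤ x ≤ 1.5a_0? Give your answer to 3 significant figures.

P ≈ 0.950

The probability is P = ∫ |Ψ|² dx over [−1.5a_0, 1.5a_0].
The normalization integral ∫|Ψ|²dx over the whole domain equals a_0·A², and A² cancels in the ratio.
By symmetry take twice the x ≥ 0 contribution in numerator and denominator; the 2's cancel. Substituting u = x/a_0, A² and the length scale cancel in the ratio: P = ∫_{0}^{1.5} e^(-2·u) du / ∫_{0}^{∞} e^(-2·u) du.
With ∫ e^(-2·u) du = -e^(-2·u)/2 + C, the region integral is 1/2 - e^(-3)/2 and the full one is 1/2.
The result is P = 0.9502.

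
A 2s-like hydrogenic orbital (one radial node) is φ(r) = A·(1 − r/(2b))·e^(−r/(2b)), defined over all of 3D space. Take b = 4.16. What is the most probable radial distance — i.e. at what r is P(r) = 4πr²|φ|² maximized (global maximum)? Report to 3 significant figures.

r ≈ 21.8

The maximum of P(r) = 4πr²|φ|² occurs where its derivative vanishes.
Solving yields r = b·(√(5) + 3).
With b = 4.16, the most probable radial distance is 21.78.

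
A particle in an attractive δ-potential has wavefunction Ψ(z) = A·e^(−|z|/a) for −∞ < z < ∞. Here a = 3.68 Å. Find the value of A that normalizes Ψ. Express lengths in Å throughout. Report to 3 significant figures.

Normalization requires ∫|Ψ|² dz = 1, integrated from −∞ to ∞.
Using ∫₀^∞ zⁿ e^(−αz) dz = n!/αⁿ⁺¹, the integral (without the A² prefactor) comes out to a.
Hence A² = 1/[a].
With a = 3.68: A² = 0.2717 and A = 0.5213.

A ≈ 0.521 Å^(-1/2)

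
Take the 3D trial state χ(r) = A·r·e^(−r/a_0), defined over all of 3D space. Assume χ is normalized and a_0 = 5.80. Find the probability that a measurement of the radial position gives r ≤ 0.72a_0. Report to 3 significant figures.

P = ∫ |χ|² 4πr² dr over r ≤ 0.72a_0.
A² is fixed by ∫₀^∞ 4πr²|χ|² dr = 1, i.e. A² = (3·π·a_0^5)^(−1).
Substituting u = r/a_0, A², 4π and the length scale all cancel in the ratio: P = ∫_{0}^{0.72} u^4·e^(-2·u) du / ∫_{0}^{∞} u^4·e^(-2·u) du.
With ∫ u^4·e^(-2·u) du = -(u^4/2 + u^3 + 3·u^2/2 + 3·u/2 + 3/4)·e^(-2·u) + C, the region integral is ≈ 0.011919 and the full one is 3/4.
The region integral divided by the full integral gives P = 0.01589.

P ≈ 0.0159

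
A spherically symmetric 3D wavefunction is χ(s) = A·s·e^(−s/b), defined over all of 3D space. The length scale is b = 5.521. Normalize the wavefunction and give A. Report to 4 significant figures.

The normalization condition is ∫|χ|² 4πs² ds = 1 from 0 to ∞.
The angular integral contributes 4π, leaving ∫₀^∞ s²|χ|² ds.
With χ = A·s·e^(−s/b), the integral evaluates to A²·[3·π·b^5].
So A² = (3·π·b^5)^(−1).
Substituting b = 5.521 gives A² = 0.000020684, so A = 0.0045480.

A ≈ 0.004548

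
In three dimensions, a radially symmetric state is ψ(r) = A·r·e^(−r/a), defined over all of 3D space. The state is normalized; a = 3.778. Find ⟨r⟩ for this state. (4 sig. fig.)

The expectation value is the |ψ|²-weighted average of r: ∫ r|ψ|² 4πr² dr.
Recall ∫₀^∞ r^m e^(−r/β) dr = m!·β^(m+1), evaluating both integrals, ⟨r⟩ = 5·a/2.
Putting a = 3.778 gives 9.4450.

⟨r⟩ ≈ 9.445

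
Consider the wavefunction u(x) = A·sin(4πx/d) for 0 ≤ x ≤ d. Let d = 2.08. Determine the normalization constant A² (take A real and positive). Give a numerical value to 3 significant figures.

Require ∫ |u|² dx = 1 over the whole domain.
With ∫₀^d sin²(nπx/d) dx = d/2, carrying out the integral gives A² · d/2.
Hence A² = 1/[d/2].
Plugging in d = 2.08 yields A = 0.9806.

A^2 ≈ 0.962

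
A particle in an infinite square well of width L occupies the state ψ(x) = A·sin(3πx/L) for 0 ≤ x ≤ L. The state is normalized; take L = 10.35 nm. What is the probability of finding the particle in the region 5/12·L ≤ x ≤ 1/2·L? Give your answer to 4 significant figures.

P ≈ 0.1364

|ψ|² is the probability density, so P = ∫_{5/12·L}^{1/2·L} |ψ|² dx.
Since A² = 1/(L/2), this is the region integral divided by the full normalization integral.
Substituting u = x/L, A² and the length scale cancel in the ratio: P = ∫_{5/12}^{1/2} sin(3·π·u)^2 du / ∫_{0}^{1} sin(3·π·u)^2 du.
An antiderivative of sin(3·π·u)^2 is u/2 - sin(6·π·u)/(12·π); evaluating from 5/12 to 1/2 gives 1/(12·π) + 1/24, while the full integral is 1/2.
The result is P = (2 + π)/(12·π).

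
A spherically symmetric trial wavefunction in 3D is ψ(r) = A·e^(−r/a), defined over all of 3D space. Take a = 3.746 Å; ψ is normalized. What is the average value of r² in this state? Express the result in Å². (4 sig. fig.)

⟨r^2⟩ ≈ 42.10 Å^2

The expectation value is the |ψ|²-weighted average of r^2: ∫ r^2|ψ|² 4πr² dr.
Recall ∫₀^∞ r^m e^(−r/β) dr = m!·β^(m+1), the ratio of the moment integral to the normalization integral gives ⟨r²⟩ = 3·a^2.
Putting a = 3.746 gives 42.098.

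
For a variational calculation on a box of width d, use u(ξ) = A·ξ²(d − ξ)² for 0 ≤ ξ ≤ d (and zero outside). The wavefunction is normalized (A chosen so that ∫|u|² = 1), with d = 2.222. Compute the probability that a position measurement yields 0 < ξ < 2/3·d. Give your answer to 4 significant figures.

P ≈ 0.8552

The probability is P = ∫ |u|² dξ over [0, 2/3·d].
Since A² = 1/(d^9/630), this is the region integral divided by the full normalization integral.
In terms of t = ξ/d (A² and the length scale cancel between numerator and denominator), P = [∫_{0}^{2/3} t^4·(1 - t)^4 dt] / [∫_{0}^{1} t^4·(1 - t)^4 dt].
With ∫ t^4·(1 - t)^4 dt = t^5·(70·t^4 - 315·t^3 + 540·t^2 - 420·t + 126)/630 + C, the region integral is ≈ 0.00135739 and the full one is 1/630.
Evaluating gives P = 0.85515.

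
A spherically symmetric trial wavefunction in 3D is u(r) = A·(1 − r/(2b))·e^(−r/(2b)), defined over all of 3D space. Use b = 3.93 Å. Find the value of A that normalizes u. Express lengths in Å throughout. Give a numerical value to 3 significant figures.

A ≈ 0.0256 Å^(-3/2)

Normalization requires ∫|u|² 4πr² dr = 1, integrated from 0 to ∞.
(Spherical symmetry: dV = 4πr² dr.)
Using ∫₀^∞ rⁿ e^(−αr) dr = n!/αⁿ⁺¹, the integral (without the A² prefactor) comes out to 8·π·b^3.
So A² = (8·π·b^3)^(−1).
Substituting b = 3.93 gives A² = 0.0006555, so A = 0.02560.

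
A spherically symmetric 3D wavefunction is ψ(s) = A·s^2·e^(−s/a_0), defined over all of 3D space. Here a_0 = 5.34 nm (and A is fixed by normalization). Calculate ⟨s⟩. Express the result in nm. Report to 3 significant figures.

The expectation value is the |ψ|²-weighted average of s: ∫ s|ψ|² 4πs² ds.
Evaluating both integrals, ⟨s⟩ = 7·a_0/2.
Putting a_0 = 5.34 gives 18.69.

⟨s⟩ ≈ 18.7 nm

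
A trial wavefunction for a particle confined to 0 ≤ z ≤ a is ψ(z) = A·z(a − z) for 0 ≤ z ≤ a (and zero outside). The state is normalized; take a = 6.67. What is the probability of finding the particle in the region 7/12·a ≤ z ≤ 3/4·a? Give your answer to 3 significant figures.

P ≈ 0.243

The probability is P = ∫ |ψ|² dz over [7/12·a, 3/4·a].
The normalization integral ∫|ψ|²dz over the whole domain equals a^5/30·A², and A² cancels in the ratio.
Let u = z/a; then A² and the length scale cancel, so P = ∫_{7/12}^{3/4} u^2·(1 - u)^2 du ÷ ∫_{0}^{1} u^2·(1 - u)^2 du.
With ∫ u^2·(1 - u)^2 du = u^3·(6·u^2 - 15·u + 10)/30 + C, the region integral is ≈ 0.0081035 and the full one is 1/30.
This works out to P = 0.2431.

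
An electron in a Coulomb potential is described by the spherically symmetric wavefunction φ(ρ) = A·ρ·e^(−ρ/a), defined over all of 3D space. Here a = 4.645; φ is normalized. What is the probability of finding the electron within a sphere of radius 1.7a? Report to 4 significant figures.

P ≈ 0.2558

P = ∫ |φ|² 4πρ² dρ over ρ ≤ 1.7a.
The full normalization integral is A²·[3·π·a^5] = 1, fixing A².
Let u = ρ/a; then A², 4π and the length scale all cancel, so P = ∫_{0}^{1.7} u^4·e^(-2·u) du ÷ ∫_{0}^{∞} u^4·e^(-2·u) du.
Using ∫ u^4·e^(-2·u) du = -(u^4/2 + u^3 + 3·u^2/2 + 3·u/2 + 3/4)·e^(-2·u), the numerator is ≈ 0.191864 and the denominator is 3/4.
Taking the ratio yields P = 0.25582.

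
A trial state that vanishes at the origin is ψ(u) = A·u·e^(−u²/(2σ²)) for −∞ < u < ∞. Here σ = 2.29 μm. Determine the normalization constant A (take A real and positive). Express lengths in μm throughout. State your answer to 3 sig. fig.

A ≈ 0.307 μm^(-3/2)

Require ∫ |ψ|² du = 1 over the whole domain.
Differentiating ∫e^(−αu²) du = √(π/α) under α to get the higher moments, ∫|ψ|² du = A²·(√(π)·σ^3/2).
Substituting σ = 2.29 gives A² = 0.09396, so A = 0.3065.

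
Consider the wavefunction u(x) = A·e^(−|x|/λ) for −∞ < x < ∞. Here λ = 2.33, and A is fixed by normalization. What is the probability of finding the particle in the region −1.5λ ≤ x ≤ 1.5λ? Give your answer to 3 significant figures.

P ≈ 0.950

P = ∫_{−1.5λ}^{1.5λ} |u(x)|² dx.
With A² fixed by ∫|u|² = 1, i.e. A² = (λ)^(−1), substitute and integrate.
By symmetry take twice the x ≥ 0 contribution in numerator and denominator; the 2's cancel. Substituting t = x/λ, A² and the length scale cancel in the ratio: P = ∫_{0}^{1.5} e^(-2·t) dt / ∫_{0}^{∞} e^(-2·t) dt.
An antiderivative of e^(-2·t) is -e^(-2·t)/2; evaluating from 0 to 1.5 gives 1/2 - e^(-3)/2, while the full integral is 1/2.
The result is P = 0.9502.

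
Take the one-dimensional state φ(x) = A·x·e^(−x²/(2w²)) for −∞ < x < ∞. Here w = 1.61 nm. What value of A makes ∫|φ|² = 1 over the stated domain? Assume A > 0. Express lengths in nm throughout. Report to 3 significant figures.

A ≈ 0.520 nm^(-3/2)

Require ∫ |φ|² dx = 1 over the whole domain.
Using the Gaussian integral ∫_{−∞}^{∞} e^(−αx²) dx = √(π/α), carrying out the integral gives A² · √(π)·w^3/2.
Hence A² = 1/[√(π)·w^3/2].
With w = 1.61: A² = 0.2704 and A = 0.5200.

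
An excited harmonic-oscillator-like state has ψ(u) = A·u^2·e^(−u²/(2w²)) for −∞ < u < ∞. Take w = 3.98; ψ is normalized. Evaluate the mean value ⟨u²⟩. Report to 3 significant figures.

⟨u²⟩ = ∫ u^2 |ψ|² du over the full domain.
With ∫_{−∞}^{∞} u^(2m) e^(−αu²) du = (2m−1)!!·√π / (2^m α^(m+1/2)), evaluating both integrals, ⟨u²⟩ = 5·w^2/2.
Putting w = 3.98 gives 39.60.

⟨u^2⟩ ≈ 39.6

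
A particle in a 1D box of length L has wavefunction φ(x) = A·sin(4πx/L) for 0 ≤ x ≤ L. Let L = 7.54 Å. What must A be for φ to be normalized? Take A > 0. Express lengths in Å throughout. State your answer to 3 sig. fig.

Normalization requires ∫|φ|² dx = 1, integrated from 0 to L.
Carrying out the integral gives A² · L/2.
Setting this equal to 1 gives A² = 1/(L/2).
Plugging in L = 7.54 yields A = 0.5150.

A ≈ 0.515 Å^(-1/2)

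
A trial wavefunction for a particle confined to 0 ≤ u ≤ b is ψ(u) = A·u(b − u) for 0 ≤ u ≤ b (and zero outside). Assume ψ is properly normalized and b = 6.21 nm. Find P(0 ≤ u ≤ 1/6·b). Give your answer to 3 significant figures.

The probability is P = ∫ |ψ|² du over [0, 1/6·b].
With A² fixed by ∫|ψ|² = 1, i.e. A² = (b^5/30)^(−1), substitute and integrate.
Substituting t = u/b, A² and the length scale cancel in the ratio: P = ∫_{0}^{1/6} t^2·(1 - t)^2 dt / ∫_{0}^{1} t^2·(1 - t)^2 dt.
With ∫ t^2·(1 - t)^2 dt = t^3·(6·t^2 - 15·t + 10)/30 + C, the region integral is ≈ 0.0011831 and the full one is 1/30.
Evaluating gives P = 23/648.

P ≈ 0.0355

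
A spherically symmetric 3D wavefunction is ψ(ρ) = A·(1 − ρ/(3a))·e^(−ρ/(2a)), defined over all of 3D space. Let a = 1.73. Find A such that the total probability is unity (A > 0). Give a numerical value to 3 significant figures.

A ≈ 0.152

Normalization requires ∫|ψ|² 4πρ² dρ = 1, integrated from 0 to ∞.
In 3D with spherical symmetry the volume element is 4πρ² dρ.
Using ∫₀^∞ ρⁿ e^(−αρ) dρ = n!/αⁿ⁺¹, ∫|ψ|² 4πρ² dρ = A²·(8·π·a^3/3).
Hence A² = 1/[8·π·a^3/3].
With a = 1.73: A² = 0.02305 and A = 0.1518.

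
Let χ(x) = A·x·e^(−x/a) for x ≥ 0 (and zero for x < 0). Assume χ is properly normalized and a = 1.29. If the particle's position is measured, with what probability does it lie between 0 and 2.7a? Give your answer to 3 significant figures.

P ≈ 0.905

P = ∫_{0}^{2.7a} |χ(x)|² dx.
Since A² = 1/(a^3/4), this is the region integral divided by the full normalization integral.
Substituting u = x/a, A² and the length scale cancel in the ratio: P = ∫_{0}^{2.7} u^2·e^(-2·u) du / ∫_{0}^{∞} u^2·e^(-2·u) du.
Using ∫ u^2·e^(-2·u) du = -(2·u^2 + 2·u + 1)·e^(-2·u)/4, the numerator is 1/4 - 1049·e^(-27/5)/200 and the denominator is 1/4.
Evaluating gives P = 0.9052.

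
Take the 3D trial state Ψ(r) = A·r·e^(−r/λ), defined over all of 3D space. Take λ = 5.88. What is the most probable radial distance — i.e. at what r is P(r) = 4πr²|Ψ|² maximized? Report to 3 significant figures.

Set d/dr [P(r) = 4πr²|Ψ|²] = 0 and solve for r > 0.
This gives r = 2·λ.
With λ = 5.88, the most probable radial distance is 11.76.

r ≈ 11.8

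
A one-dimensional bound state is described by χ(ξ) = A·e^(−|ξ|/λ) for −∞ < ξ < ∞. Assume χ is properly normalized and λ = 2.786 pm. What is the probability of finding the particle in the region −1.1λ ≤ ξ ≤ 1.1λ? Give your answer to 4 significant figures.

P = ∫_{−1.1λ}^{1.1λ} |χ(ξ)|² dξ.
With A² fixed by ∫|χ|² = 1, i.e. A² = (λ)^(−1), substitute and integrate.
By symmetry take twice the ξ ≥ 0 contribution in numerator and denominator; the 2's cancel. Let u = ξ/λ; then A² and the length scale cancel, so P = ∫_{0}^{1.1} e^(-2·u) du ÷ ∫_{0}^{∞} e^(-2·u) du.
With ∫ e^(-2·u) du = -e^(-2·u)/2 + C, the region integral is 1/2 - e^(-11/5)/2 and the full one is 1/2.
Taking the ratio, P = 0.88920.

P ≈ 0.8892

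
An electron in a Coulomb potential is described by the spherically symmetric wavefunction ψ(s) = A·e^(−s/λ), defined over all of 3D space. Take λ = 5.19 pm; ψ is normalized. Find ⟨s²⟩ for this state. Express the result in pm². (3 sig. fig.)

⟨s^2⟩ ≈ 80.8 pm^2

The expectation value is the |ψ|²-weighted average of s^2: ∫ s^2|ψ|² 4πs² ds.
With ∫₀^∞ s^4 e^(−αs) ds = 4!/α^5, evaluating both integrals, ⟨s²⟩ = 3·λ^2.
Putting λ = 5.19 gives 80.81.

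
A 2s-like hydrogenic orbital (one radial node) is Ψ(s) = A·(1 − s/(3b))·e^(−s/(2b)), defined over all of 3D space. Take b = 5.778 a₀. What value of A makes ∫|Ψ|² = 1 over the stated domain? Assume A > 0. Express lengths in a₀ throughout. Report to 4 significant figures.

We need A² ∫|f|² 4πs² ds = 1, taking the integral from 0 to ∞.
In 3D with spherical symmetry the volume element is 4πs² ds.
∫|Ψ|² 4πs² ds = A²·(8·π·b^3/3).
So A² = (8·π·b^3/3)^(−1).
Substituting b = 5.778 gives A² = 0.00061880, so A = 0.024876.

A ≈ 0.02488 a₀^(-3/2)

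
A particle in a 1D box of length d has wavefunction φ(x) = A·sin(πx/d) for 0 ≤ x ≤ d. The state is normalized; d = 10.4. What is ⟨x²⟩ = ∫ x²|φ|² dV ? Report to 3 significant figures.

⟨x²⟩ = ∫ x^2 |φ|² dx over the full domain.
Evaluating both integrals, ⟨x²⟩ = -d^2/(2·π^2) + d^2/3.
With d = 10.4, ⟨x^2⟩ = 30.57.

⟨x^2⟩ ≈ 30.6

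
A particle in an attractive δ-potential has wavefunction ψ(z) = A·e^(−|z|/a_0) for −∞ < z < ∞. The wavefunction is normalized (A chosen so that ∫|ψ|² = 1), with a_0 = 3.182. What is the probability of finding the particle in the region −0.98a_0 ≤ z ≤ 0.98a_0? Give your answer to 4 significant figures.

The probability is P = ∫ |ψ|² dz over [−0.98a_0, 0.98a_0].
The normalization integral ∫|ψ|²dz over the whole domain equals a_0·A², and A² cancels in the ratio.
By symmetry take twice the z ≥ 0 contribution in numerator and denominator; the 2's cancel. Substituting u = z/a_0, A² and the length scale cancel in the ratio: P = ∫_{0}^{0.98} e^(-2·u) du / ∫_{0}^{∞} e^(-2·u) du.
Using ∫ e^(-2·u) du = -e^(-2·u)/2, the numerator is 1/2 - e^(-49/25)/2 and the denominator is 1/2.
Taking the ratio, P = 0.85914.

P ≈ 0.8591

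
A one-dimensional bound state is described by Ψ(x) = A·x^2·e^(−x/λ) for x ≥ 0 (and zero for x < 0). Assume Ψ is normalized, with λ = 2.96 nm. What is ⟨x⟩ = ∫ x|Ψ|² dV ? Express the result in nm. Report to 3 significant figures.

⟨x⟩ ≈ 7.40 nm

⟨x⟩ = ∫ x |Ψ|² dx over the full domain.
With ∫₀^∞ x^5 e^(−αx) dx = 5!/α^6, the ratio of the moment integral to the normalization integral gives ⟨x⟩ = 5·λ/2.
Putting λ = 2.96 gives 7.400.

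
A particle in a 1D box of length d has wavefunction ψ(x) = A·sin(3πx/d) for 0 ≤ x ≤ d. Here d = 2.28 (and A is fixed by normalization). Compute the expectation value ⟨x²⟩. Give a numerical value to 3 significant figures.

⟨x^2⟩ ≈ 1.70

By definition ⟨x²⟩ = ∫ x^2 |ψ(x)|² dx.
The ratio of the moment integral to the normalization integral gives ⟨x²⟩ = -d^2/(18·π^2) + d^2/3.
Putting d = 2.28 gives 1.704.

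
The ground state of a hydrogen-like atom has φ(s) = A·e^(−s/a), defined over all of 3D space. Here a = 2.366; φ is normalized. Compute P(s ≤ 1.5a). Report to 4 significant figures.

P ≈ 0.5768

With dV = 4πs²ds, the probability is ∫|φ|² dV over s ≤ 1.5a.
The full normalization integral is A²·[π·a^3] = 1, fixing A².
Substituting u = s/a, A², 4π and the length scale all cancel in the ratio: P = ∫_{0}^{1.5} u^2·e^(-2·u) du / ∫_{0}^{∞} u^2·e^(-2·u) du.
Using ∫ u^2·e^(-2·u) du = -(2·u^2 + 2·u + 1)·e^(-2·u)/4, the numerator is 1/4 - 17·e^(-3)/8 and the denominator is 1/4.
This evaluates to P = 0.57681.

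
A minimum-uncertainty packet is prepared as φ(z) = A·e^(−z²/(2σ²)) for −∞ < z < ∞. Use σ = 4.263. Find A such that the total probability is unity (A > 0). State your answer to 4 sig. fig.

A ≈ 0.3638

Require ∫ |φ|² dz = 1 over the whole domain.
Using the Gaussian integral ∫_{−∞}^{∞} e^(−αz²) dz = √(π/α), the integral (without the A² prefactor) comes out to √(π)·σ.
Setting this equal to 1 gives A² = 1/(√(π)·σ).
Plugging in σ = 4.263 yields A = 0.36379.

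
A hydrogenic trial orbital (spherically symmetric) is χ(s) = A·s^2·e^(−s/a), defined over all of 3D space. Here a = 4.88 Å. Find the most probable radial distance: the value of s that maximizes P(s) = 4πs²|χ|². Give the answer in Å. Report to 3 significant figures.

Set d/ds [P(s) = 4πs²|χ|²] = 0 and solve for s > 0.
This gives s = 3·a.
With a = 4.88, the most probable radial distance is 14.64 Å.

s ≈ 14.6 Å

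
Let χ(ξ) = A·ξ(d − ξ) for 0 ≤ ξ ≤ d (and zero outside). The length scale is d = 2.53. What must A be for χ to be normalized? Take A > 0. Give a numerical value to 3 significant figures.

A ≈ 0.538

The normalization condition is ∫|χ|² dξ = 1 from 0 to d.
Expanding the polynomial and integrating term by term, carrying out the integral gives A² · d^5/30.
Plugging in d = 2.53 yields A = 0.5380.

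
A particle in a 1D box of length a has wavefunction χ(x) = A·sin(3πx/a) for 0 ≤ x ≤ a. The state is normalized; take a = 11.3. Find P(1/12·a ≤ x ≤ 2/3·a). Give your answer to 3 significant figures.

P ≈ 0.636

|χ|² is the probability density, so P = ∫_{1/12·a}^{2/3·a} |χ|² dx.
With A² fixed by ∫|χ|² = 1, i.e. A² = (a/2)^(−1), substitute and integrate.
Let u = x/a; then A² and the length scale cancel, so P = ∫_{1/12}^{2/3} sin(3·π·u)^2 du ÷ ∫_{0}^{1} sin(3·π·u)^2 du.
An antiderivative of sin(3·π·u)^2 is u/2 - sin(6·π·u)/(12·π); evaluating from 1/12 to 2/3 gives 1/(12·π) + 7/24, while the full integral is 1/2.
Evaluating gives P = (2 + 7·π)/(12·π).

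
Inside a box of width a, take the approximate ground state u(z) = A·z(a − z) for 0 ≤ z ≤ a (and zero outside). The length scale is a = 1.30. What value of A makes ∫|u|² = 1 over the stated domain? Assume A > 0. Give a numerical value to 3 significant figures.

The normalization condition is ∫|u|² dz = 1 from 0 to a.
∫|u|² dz = A²·(a^5/30).
Hence A² = 1/[a^5/30].
Substituting a = 1.30 gives A² = 8.080, so A = 2.843.

A ≈ 2.84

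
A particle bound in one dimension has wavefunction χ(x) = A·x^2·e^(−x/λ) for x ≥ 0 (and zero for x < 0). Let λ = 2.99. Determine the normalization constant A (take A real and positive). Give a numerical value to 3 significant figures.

The normalization condition is ∫|χ|² dx = 1 from 0 to ∞.
With ∫₀^∞ x^4 e^(−αx) dx = 4!/α^5, carrying out the integral gives A² · 3·λ^5/4.
So A² = (3·λ^5/4)^(−1).
Plugging in λ = 2.99 yields A = 0.07469.

A ≈ 0.0747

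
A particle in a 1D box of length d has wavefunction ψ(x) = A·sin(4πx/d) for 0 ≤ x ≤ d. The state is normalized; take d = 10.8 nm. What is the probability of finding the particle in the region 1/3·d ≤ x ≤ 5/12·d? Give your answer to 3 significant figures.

P = ∫_{1/3·d}^{5/12·d} |ψ(x)|² dx.
With A² fixed by ∫|ψ|² = 1, i.e. A² = (d/2)^(−1), substitute and integrate.
Let u = x/d; then A² and the length scale cancel, so P = ∫_{1/3}^{5/12} sin(4·π·u)^2 du ÷ ∫_{0}^{1} sin(4·π·u)^2 du.
With ∫ sin(4·π·u)^2 du = u/2 - sin(4·π·u)·cos(4·π·u)/(8·π) + C, the region integral is √(3)/(16·π) + 1/24 and the full one is 1/2.
Evaluating gives P = (√(3)/8 + π/12)/π.

P ≈ 0.152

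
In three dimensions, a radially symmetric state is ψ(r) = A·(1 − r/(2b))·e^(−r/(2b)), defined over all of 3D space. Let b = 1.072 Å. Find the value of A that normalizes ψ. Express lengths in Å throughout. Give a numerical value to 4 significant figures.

A ≈ 0.1797 Å^(-3/2)

The normalization condition is ∫|ψ|² 4πr² dr = 1 from 0 to ∞.
(Spherical symmetry: dV = 4πr² dr.)
With ∫₀^∞ r^4 e^(−αr) dr = 4!/α^5, ∫|ψ|² 4πr² dr = A²·(8·π·b^3).
Setting this equal to 1 gives A² = 1/(8·π·b^3).
With b = 1.072: A² = 0.032298 and A = 0.17972.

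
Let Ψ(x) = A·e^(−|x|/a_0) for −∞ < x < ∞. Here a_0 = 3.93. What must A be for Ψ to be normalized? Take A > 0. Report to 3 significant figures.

Require ∫ |Ψ|² dx = 1 over the whole domain.
With Ψ = A·e^(−|x|/a_0), the integral evaluates to A²·[a_0].
So A² = (a_0)^(−1).
Substituting a_0 = 3.93 gives A² = 0.2545, so A = 0.5044.

A ≈ 0.504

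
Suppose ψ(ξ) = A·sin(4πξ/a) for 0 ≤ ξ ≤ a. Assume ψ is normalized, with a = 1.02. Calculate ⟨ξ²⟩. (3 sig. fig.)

⟨ξ^2⟩ ≈ 0.344

⟨ξ²⟩ = ∫ ξ^2 |ψ|² dξ over the full domain.
Since the A² factors cancel between numerator and denominator, ⟨ξ²⟩ = -a^2/(32·π^2) + a^2/3.
Putting a = 1.02 gives 0.3435.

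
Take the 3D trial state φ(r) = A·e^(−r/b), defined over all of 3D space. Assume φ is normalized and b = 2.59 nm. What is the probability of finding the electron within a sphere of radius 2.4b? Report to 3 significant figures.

P ≈ 0.857

With dV = 4πr²dr, the probability is ∫|φ|² dV over r ≤ 2.4b.
Normalization gives A² = 1/(π·b^3).
Substituting u = r/b, A², 4π and the length scale all cancel in the ratio: P = ∫_{0}^{2.4} u^2·e^(-2·u) du / ∫_{0}^{∞} u^2·e^(-2·u) du.
Using ∫ u^2·e^(-2·u) du = -(2·u^2 + 2·u + 1)·e^(-2·u)/4, the numerator is 1/4 - 433·e^(-24/5)/100 and the denominator is 1/4.
The region integral divided by the full integral gives P = 0.8575.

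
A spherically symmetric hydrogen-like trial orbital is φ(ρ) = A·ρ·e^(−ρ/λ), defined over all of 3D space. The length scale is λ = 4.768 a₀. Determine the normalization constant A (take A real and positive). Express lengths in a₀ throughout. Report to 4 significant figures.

A ≈ 0.006562 a₀^(-5/2)

Require ∫ |φ|² 4πρ² dρ = 1 over the whole domain.
(Spherical symmetry: dV = 4πρ² dρ.)
Using ∫₀^∞ ρⁿ e^(−αρ) dρ = n!/αⁿ⁺¹, with φ = A·ρ·e^(−ρ/λ), the integral evaluates to A²·[3·π·λ^5].
Setting this equal to 1 gives A² = 1/(3·π·λ^5).
Plugging in λ = 4.768 yields A = 0.0065618.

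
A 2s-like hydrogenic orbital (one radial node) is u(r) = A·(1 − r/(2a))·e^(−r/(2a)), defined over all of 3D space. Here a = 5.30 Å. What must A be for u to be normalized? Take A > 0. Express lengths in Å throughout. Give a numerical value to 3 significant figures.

Normalization requires ∫|u|² 4πr² dr = 1, integrated from 0 to ∞.
The angular integral contributes 4π, leaving ∫₀^∞ r²|u|² dr.
∫|u|² 4πr² dr = A²·(8·π·a^3).
So A² = (8·π·a^3)^(−1).
Substituting a = 5.30 gives A² = 0.0002673, so A = 0.01635.

A ≈ 0.0163 Å^(-3/2)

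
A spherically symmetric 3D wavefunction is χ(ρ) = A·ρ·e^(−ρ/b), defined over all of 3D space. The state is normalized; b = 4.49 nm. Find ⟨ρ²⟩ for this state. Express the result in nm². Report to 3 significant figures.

⟨ρ²⟩ = ∫ ρ^2 |χ|² 4πρ² dρ over the full domain.
With ∫₀^∞ ρ^6 e^(−αρ) dρ = 6!/α^7, since the A² factors cancel between numerator and denominator, ⟨ρ²⟩ = 15·b^2/2.
Putting b = 4.49 gives 151.2.

⟨ρ^2⟩ ≈ 151 nm^2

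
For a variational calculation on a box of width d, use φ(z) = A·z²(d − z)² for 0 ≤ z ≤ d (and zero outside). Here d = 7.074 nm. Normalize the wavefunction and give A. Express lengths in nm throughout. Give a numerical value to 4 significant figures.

We need A² ∫|f|² dz = 1, taking the integral from 0 to d.
Expanding the polynomial and integrating term by term, the integral (without the A² prefactor) comes out to d^9/630.
So A² = (d^9/630)^(−1).
Substituting d = 7.074 gives A² = 0.000014202, so A = 0.0037686.

A ≈ 0.003769 nm^(-9/2)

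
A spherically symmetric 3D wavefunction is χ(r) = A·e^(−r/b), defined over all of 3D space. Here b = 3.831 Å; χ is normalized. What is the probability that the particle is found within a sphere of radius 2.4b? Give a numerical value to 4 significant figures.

P ≈ 0.8575

Integrate the radial probability density 4πr²|χ|² over r ≤ 2.4b.
A² is fixed by ∫₀^∞ 4πr²|χ|² dr = 1, i.e. A² = (π·b^3)^(−1).
Substituting u = r/b, A², 4π and the length scale all cancel in the ratio: P = ∫_{0}^{2.4} u^2·e^(-2·u) du / ∫_{0}^{∞} u^2·e^(-2·u) du.
Using ∫ u^2·e^(-2·u) du = -(2·u^2 + 2·u + 1)·e^(-2·u)/4, the numerator is 1/4 - 433·e^(-24/5)/100 and the denominator is 1/4.
Taking the ratio yields P = 0.85746.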